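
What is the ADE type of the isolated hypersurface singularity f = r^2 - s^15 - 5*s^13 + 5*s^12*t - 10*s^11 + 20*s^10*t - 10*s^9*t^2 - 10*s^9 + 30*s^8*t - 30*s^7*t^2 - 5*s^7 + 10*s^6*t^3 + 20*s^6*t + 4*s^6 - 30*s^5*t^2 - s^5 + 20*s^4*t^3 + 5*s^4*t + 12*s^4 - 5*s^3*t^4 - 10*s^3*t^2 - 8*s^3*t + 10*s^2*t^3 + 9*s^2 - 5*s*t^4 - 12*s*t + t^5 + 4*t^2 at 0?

A_{4}

The Hessian of f at 0 is [[18, -12, 0], [-12, 8, 0], [0, 0, 2]] with rank 2, so corank 1. A Groebner basis of the Jacobian ideal J(f) in C{s,t,r} is {81*s/16 + t^3 - 27*t/8, s^2 - 4*t^2/9, s*t - 2*t^2/3, r}; counting standard monomials gives mu = 4. Corank 1: A-series; mu = 4 gives A_4.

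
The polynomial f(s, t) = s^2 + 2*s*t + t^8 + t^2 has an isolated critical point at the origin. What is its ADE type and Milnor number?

Type A_{7}, Milnor number mu = 7.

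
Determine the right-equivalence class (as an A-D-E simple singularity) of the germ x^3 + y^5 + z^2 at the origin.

E8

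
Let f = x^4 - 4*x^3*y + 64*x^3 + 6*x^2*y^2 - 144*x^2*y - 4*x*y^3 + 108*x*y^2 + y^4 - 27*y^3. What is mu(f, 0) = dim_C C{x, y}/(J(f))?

6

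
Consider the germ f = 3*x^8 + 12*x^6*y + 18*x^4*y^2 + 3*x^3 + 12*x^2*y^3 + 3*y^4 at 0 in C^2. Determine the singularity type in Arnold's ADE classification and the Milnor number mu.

Type E_{6}, Milnor number mu = 6.

The Hessian of f at 0 has rank 0. Corank 2; j^3 = 3*x^3 is a perfect cube, so E-series; the 4-jet and mu = 6 give E_6.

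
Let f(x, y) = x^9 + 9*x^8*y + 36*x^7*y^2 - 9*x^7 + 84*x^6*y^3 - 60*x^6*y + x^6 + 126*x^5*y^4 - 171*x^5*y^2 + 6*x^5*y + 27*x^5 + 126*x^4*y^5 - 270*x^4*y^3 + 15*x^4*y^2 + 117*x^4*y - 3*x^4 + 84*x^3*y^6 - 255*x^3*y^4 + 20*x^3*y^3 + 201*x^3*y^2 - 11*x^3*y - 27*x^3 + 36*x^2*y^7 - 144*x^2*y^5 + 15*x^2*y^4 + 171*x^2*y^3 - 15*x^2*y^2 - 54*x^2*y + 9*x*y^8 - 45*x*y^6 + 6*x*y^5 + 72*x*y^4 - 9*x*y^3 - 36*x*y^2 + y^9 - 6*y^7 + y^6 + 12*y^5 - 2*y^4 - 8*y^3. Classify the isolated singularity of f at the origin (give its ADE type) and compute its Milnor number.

Type E7, Milnor number mu = 7.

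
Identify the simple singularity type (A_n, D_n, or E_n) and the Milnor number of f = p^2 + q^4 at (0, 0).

The Hessian of f at 0 has rank 1. Corank 1: A-series; mu = 3 gives A_3.

Type A_{3}, Milnor number mu = 3.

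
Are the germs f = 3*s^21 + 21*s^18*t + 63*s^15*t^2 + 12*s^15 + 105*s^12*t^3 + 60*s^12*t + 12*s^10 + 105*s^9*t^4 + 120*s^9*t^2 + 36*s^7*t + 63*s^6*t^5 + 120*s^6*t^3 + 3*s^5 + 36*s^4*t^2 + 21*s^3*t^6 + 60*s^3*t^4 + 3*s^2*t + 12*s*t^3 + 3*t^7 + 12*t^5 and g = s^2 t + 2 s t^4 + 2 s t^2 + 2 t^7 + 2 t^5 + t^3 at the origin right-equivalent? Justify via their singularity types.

Yes.

The Hessian of f at 0 is [[0, 0], [0, 0]] with rank 0, so corank 2. A Groebner basis of the Jacobian ideal J(f) in C{s,t} is {s^2*t^2 + 4*s^2/7 + 8*s*t^2/7, s^3 - 8*s^2/7 - 16*s*t^2/7, s*t/2 + t^3}; counting standard monomials gives mu = 8. Corank 2; j^3 = 3*s^2*t has shape L^2 M (L != M), so D-series; mu = 8 gives D_8. The Hessian of g at 0 is [[0, 0], [0, 0]] with rank 0, so corank 2. A Groebner basis of the Jacobian ideal J(g) in C{s,t} is {-s^2/6 + s*t^3 - 4*s*t/3 - 7*t^2/6, s*t + t^4 + t^2, s^3 - 3*s*t^2 - 2*t^3, s^2*t + 2*s*t^2 + t^3}; counting standard monomials gives mu = 8. Corank 2; j^3 = t*(s + t)^2 has shape L^2 M (L != M), so D-series; mu = 8 gives D_8. Both have type D_8, hence right-equivalent.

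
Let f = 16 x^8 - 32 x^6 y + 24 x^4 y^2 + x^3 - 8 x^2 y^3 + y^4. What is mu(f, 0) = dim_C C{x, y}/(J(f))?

6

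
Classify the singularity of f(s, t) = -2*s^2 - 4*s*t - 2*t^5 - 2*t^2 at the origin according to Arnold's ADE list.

A_4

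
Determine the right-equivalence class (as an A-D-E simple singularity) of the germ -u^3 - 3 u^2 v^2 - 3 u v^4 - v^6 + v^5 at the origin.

The Hessian of f at 0 has rank 0. Corank 2; j^3 = -u^3 is a perfect cube, so E-series; the 5-jet and mu = 8 give E_8.

E_{8}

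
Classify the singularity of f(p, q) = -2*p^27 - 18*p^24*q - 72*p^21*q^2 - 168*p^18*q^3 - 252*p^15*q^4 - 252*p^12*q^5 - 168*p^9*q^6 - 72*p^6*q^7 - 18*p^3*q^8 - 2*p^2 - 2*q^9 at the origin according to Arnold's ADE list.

A_8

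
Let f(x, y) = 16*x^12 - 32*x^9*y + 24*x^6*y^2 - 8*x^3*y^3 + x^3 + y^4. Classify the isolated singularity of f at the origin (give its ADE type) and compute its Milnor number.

The Hessian of f at 0 has rank 0. Corank 2; j^3 = x^3 is a perfect cube, so E-series; the 4-jet and mu = 6 give E_6.

Type E_{6}, Milnor number mu = 6.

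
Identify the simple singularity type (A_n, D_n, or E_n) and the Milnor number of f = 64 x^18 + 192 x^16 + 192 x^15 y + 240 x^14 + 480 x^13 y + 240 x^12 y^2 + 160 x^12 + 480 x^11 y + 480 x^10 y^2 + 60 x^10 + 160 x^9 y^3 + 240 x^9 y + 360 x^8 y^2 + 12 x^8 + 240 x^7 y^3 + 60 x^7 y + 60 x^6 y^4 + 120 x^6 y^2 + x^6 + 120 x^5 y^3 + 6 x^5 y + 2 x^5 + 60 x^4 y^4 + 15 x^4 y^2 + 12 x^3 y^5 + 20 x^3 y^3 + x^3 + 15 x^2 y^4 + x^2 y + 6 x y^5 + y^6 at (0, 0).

Type D_7, Milnor number mu = 7.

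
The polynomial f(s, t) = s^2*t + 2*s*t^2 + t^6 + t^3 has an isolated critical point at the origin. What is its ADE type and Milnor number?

The Hessian of f at 0 has rank 0. Corank 2; j^3 = t*(s + t)^2 has shape L^2 M (L != M), so D-series; mu = 7 gives D_7.

Type D_{7}, Milnor number mu = 7.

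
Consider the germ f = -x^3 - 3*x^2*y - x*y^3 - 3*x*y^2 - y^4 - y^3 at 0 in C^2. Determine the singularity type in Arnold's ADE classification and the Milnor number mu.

The Hessian of f at 0 is [[0, 0], [0, 0]] with rank 0, so corank 2. A Groebner basis of the Jacobian ideal J(f) in C{x,y} is {x^3 + 3*x^2*y + 6*x^2 + 12*x*y + 6*y^2, -3*x^2 + x*y^2 - 6*x*y - 3*y^2, 3*x^2 + 6*x*y + y^3 + 3*y^2}; counting standard monomials gives mu = 7. Corank 2; j^3 = -(x + y)^3 is a perfect cube, so E-series; the 4-jet and mu = 7 give E_7.

Type E7, Milnor number mu = 7.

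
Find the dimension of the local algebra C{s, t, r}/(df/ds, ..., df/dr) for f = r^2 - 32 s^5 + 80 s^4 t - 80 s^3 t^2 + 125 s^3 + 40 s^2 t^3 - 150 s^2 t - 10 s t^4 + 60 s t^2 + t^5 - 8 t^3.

8

The Hessian of f at 0 has rank 1. Corank 2; j^3 = (5*s - 2*t)^3 is a perfect cube, so E-series; the 5-jet and mu = 8 give E_8.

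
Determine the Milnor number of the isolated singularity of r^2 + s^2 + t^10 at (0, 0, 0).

The Hessian of f at 0 has rank 2. Corank 1: A-series; mu = 9 gives A_9.

9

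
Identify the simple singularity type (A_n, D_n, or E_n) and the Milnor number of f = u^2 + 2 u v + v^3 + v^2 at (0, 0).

Type A_2, Milnor number mu = 2.

The Hessian of f at 0 has rank 1. Corank 1: A-series; mu = 2 gives A_2.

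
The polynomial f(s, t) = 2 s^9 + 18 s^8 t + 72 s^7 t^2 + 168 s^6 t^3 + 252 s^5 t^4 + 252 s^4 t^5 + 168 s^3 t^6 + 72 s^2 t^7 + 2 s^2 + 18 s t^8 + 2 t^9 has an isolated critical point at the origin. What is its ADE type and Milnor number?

Type A_{8}, Milnor number mu = 8.

The Hessian of f at 0 has rank 1. Corank 1: A-series; mu = 8 gives A_8.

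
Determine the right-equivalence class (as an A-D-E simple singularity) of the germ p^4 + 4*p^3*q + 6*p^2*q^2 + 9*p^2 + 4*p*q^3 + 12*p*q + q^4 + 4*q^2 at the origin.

A3

The Hessian of f at 0 has rank 1. Corank 1: A-series; mu = 3 gives A_3.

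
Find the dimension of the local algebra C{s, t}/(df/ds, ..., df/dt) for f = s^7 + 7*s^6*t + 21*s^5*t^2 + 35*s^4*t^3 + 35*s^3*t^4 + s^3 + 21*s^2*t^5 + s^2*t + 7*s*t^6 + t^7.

8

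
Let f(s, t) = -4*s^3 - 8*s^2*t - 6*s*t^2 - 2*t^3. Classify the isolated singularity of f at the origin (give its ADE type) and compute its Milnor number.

Type D_{4}, Milnor number mu = 4.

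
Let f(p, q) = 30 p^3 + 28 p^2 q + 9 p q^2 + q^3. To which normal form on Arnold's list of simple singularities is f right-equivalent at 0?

D4

The Hessian of f at 0 has rank 0. Corank 2; j^3 = (3*p + q)*(10*p^2 + 6*p*q + q^2) splits into three distinct lines over C (the quadratic factor has nonzero discriminant), so D_4.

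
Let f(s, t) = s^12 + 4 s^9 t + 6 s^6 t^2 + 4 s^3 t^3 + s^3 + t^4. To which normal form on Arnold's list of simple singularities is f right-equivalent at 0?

E_{6}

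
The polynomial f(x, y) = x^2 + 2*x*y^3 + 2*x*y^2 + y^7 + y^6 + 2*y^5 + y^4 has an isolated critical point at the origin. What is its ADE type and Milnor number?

Type A_{6}, Milnor number mu = 6.

The Hessian of f at 0 is [[2, 0], [0, 0]] with rank 1, so corank 1. A Groebner basis of the Jacobian ideal J(f) in C{x,y} is {x^3, x^2*y - x^2/2 - x*y/2 + x/2 + y^2/2, x^2/2 + x*y^2 - x*y/2 + x/2 + y^2/2, x + y^3 + y^2}; counting standard monomials gives mu = 6. Corank 1: A-series; mu = 6 gives A_6.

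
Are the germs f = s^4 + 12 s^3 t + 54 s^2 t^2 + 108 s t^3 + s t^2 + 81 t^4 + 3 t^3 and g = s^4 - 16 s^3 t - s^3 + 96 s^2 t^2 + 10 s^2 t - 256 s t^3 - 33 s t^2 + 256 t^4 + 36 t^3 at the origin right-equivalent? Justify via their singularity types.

Yes.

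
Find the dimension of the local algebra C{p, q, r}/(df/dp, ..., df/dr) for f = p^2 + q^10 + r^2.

9

The Hessian of f at 0 has rank 2. Corank 1: A-series; mu = 9 gives A_9.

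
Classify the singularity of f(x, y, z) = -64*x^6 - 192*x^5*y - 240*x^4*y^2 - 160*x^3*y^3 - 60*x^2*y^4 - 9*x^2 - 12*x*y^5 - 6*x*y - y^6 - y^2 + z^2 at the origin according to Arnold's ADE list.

A_{5}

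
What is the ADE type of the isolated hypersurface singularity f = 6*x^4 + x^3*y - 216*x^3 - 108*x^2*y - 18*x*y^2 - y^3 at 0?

The Hessian of f at 0 has rank 0. Corank 2; j^3 = -(6*x + y)^3 is a perfect cube, so E-series; the 4-jet and mu = 7 give E_7.

E_{7}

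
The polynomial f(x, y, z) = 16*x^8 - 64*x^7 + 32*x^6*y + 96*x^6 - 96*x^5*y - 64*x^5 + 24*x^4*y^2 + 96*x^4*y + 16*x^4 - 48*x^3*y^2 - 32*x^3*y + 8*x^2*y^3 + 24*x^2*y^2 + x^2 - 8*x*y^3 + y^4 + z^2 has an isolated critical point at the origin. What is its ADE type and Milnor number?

The Hessian of f at 0 is [[2, 0, 0], [0, 0, 0], [0, 0, 2]] with rank 2, so corank 1. A Groebner basis of the Jacobian ideal J(f) in C{x,y,z} is {y^3, x, z}; counting standard monomials gives mu = 3. Corank 1: A-series; mu = 3 gives A_3.

Type A3, Milnor number mu = 3.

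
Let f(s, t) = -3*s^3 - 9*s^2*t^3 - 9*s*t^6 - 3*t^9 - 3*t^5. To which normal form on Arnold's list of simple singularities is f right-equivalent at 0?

E8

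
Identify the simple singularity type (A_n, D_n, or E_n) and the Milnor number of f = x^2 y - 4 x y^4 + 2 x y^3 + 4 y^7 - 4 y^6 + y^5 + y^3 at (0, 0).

Type D_4, Milnor number mu = 4.

The Hessian of f at 0 has rank 0. Corank 2; j^3 = y*(x^2 + y^2) splits into three distinct lines over C (the quadratic factor has nonzero discriminant), so D_4.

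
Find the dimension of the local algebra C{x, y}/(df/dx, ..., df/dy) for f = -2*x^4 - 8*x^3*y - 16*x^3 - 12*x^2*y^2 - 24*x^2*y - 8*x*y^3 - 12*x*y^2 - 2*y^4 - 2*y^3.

6

The Hessian of f at 0 has rank 0. Corank 2; j^3 = -2*(2*x + y)^3 is a perfect cube, so E-series; the 4-jet and mu = 6 give E_6.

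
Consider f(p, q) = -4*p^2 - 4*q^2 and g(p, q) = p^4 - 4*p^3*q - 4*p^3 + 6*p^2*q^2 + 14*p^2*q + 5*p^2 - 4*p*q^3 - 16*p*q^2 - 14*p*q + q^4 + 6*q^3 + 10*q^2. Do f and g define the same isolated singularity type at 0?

The Hessian of f at 0 has rank 2. Corank 0: nondegenerate Morse point, so A_1. The Hessian of g at 0 has rank 2. Corank 0: nondegenerate Morse point, so A_1. Both have type A_1, hence right-equivalent.

Yes.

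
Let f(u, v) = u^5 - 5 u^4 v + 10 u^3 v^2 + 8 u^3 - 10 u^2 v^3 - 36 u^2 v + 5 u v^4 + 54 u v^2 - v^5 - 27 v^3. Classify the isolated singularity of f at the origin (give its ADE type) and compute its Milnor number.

Type E8, Milnor number mu = 8.

The Hessian of f at 0 is [[0, 0], [0, 0]] with rank 0, so corank 2. A Groebner basis of the Jacobian ideal J(f) in C{u,v} is {v^5, u*v^3 - 11*v^4/8, u^2 - 3*u*v + 9*v^2/4}; counting standard monomials gives mu = 8. Corank 2; j^3 = (2*u - 3*v)^3 is a perfect cube, so E-series; the 5-jet and mu = 8 give E_8.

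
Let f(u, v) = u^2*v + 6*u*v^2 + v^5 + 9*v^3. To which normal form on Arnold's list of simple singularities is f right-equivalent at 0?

The Hessian of f at 0 is [[0, 0], [0, 0]] with rank 0, so corank 2. A Groebner basis of the Jacobian ideal J(f) in C{u,v} is {u^2/5 + v^4 - 9*v^2/5, u^3 + 27*v^3, u*v + 3*v^2}; counting standard monomials gives mu = 6. Corank 2; j^3 = v*(u + 3*v)^2 has shape L^2 M (L != M), so D-series; mu = 6 gives D_6.

D_6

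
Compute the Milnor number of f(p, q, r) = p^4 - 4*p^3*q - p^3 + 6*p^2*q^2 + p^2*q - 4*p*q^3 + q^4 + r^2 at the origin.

5

The Hessian of f at 0 has rank 1. Corank 2; j^3 = -p^2*(p - q) has shape L^2 M (L != M), so D-series; mu = 5 gives D_5.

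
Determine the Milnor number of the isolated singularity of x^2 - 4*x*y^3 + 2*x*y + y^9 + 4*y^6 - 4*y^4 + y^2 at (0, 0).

The Hessian of f at 0 is [[2, 2], [2, 2]] with rank 1, so corank 1. A Groebner basis of the Jacobian ideal J(f) in C{x,y} is {x^2*y^2 + x^2 + 3*x*y/2 + y^2/2, x^3 + 3*x^2*y + 3*x*y^2 + x/2 + y/2, -x/2 + y^3 - y/2}; counting standard monomials gives mu = 8. Corank 1: A-series; mu = 8 gives A_8.

8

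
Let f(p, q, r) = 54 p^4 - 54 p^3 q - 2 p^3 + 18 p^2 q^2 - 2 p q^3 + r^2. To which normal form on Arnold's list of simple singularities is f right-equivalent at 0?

E_7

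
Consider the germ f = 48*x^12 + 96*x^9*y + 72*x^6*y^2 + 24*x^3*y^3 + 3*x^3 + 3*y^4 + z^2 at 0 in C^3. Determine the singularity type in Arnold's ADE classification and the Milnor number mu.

The Hessian of f at 0 is [[0, 0, 0], [0, 0, 0], [0, 0, 2]] with rank 1, so corank 2. A Groebner basis of the Jacobian ideal J(f) in C{x,y,z} is {y^3, x^2, z}; counting standard monomials gives mu = 6. Corank 2; j^3 = 3*x^3 is a perfect cube, so E-series; the 4-jet and mu = 6 give E_6.

Type E_{6}, Milnor number mu = 6.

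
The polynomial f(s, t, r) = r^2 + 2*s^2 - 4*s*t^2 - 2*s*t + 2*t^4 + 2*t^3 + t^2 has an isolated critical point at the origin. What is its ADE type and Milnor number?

The Hessian of f at 0 is [[4, -2, 0], [-2, 2, 0], [0, 0, 2]] with rank 3, so corank 0. A Groebner basis of the Jacobian ideal J(f) in C{s,t,r} is {s, t, r}; counting standard monomials gives mu = 1. Corank 0: nondegenerate Morse point, so A_1.

Type A_{1}, Milnor number mu = 1.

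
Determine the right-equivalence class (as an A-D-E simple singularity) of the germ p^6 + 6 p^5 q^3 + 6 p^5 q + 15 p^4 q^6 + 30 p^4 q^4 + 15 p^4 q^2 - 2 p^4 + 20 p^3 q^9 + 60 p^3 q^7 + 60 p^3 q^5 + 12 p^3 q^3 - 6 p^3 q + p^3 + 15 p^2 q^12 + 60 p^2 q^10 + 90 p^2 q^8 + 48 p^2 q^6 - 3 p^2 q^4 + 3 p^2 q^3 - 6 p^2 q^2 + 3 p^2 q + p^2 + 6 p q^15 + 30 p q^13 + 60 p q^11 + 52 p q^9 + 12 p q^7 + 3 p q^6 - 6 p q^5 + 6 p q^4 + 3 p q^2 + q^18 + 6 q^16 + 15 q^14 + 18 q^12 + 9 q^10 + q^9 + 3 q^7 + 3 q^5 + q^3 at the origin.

A_{2}

The Hessian of f at 0 has rank 1. Corank 1: A-series; mu = 2 gives A_2.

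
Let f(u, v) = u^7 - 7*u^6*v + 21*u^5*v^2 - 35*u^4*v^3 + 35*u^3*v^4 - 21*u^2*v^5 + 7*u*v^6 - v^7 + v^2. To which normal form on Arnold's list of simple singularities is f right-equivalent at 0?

A_6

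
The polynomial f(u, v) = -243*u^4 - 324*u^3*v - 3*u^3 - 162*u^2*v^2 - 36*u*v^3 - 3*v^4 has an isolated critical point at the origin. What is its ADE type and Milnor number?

The Hessian of f at 0 has rank 0. Corank 2; j^3 = -3*u^3 is a perfect cube, so E-series; the 4-jet and mu = 6 give E_6.

Type E_6, Milnor number mu = 6.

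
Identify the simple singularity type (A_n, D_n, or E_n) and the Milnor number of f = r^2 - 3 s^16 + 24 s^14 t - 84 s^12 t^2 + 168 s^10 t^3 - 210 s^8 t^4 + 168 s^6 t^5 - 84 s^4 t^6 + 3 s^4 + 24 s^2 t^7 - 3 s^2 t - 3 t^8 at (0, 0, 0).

The Hessian of f at 0 is [[0, 0, 0], [0, 0, 0], [0, 0, 2]] with rank 1, so corank 2. A Groebner basis of the Jacobian ideal J(f) in C{s,t,r} is {s^2/8 + t^7, s^3, s*t, r}; counting standard monomials gives mu = 9. Corank 2; j^3 = -3*s^2*t has shape L^2 M (L != M), so D-series; mu = 9 gives D_9.

Type D_{9}, Milnor number mu = 9.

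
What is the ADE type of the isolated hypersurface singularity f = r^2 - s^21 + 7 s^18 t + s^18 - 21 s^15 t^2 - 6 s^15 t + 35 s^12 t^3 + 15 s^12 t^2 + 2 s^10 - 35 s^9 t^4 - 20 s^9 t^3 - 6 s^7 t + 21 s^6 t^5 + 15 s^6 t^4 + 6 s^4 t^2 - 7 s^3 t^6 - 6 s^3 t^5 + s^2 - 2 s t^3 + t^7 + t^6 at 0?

The Hessian of f at 0 is [[2, 0, 0], [0, 0, 0], [0, 0, 2]] with rank 2, so corank 1. A Groebner basis of the Jacobian ideal J(f) in C{s,t,r} is {-s + t^3, s^2, r}; counting standard monomials gives mu = 6. Corank 1: A-series; mu = 6 gives A_6.

A6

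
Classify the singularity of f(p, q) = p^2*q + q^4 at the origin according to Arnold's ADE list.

D_5

The Hessian of f at 0 has rank 0. Corank 2; j^3 = p^2*q has shape L^2 M (L != M), so D-series; mu = 5 gives D_5.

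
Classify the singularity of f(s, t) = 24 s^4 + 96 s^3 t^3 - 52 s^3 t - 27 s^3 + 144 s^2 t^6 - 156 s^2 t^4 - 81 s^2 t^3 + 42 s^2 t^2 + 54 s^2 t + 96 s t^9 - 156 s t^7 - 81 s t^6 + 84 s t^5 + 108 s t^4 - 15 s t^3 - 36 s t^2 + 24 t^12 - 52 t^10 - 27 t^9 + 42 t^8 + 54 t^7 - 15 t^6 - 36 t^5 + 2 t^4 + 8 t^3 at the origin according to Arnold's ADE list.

The Hessian of f at 0 has rank 0. Corank 2; j^3 = -(3*s - 2*t)^3 is a perfect cube, so E-series; the 4-jet and mu = 7 give E_7.

E_{7}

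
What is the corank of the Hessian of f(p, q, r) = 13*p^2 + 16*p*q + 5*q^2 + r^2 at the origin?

The Hessian at 0 is [[26, 16, 0], [16, 10, 0], [0, 0, 2]] of rank 3; hence corank 0.

0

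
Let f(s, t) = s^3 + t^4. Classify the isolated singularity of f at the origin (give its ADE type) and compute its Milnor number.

Type E_6, Milnor number mu = 6.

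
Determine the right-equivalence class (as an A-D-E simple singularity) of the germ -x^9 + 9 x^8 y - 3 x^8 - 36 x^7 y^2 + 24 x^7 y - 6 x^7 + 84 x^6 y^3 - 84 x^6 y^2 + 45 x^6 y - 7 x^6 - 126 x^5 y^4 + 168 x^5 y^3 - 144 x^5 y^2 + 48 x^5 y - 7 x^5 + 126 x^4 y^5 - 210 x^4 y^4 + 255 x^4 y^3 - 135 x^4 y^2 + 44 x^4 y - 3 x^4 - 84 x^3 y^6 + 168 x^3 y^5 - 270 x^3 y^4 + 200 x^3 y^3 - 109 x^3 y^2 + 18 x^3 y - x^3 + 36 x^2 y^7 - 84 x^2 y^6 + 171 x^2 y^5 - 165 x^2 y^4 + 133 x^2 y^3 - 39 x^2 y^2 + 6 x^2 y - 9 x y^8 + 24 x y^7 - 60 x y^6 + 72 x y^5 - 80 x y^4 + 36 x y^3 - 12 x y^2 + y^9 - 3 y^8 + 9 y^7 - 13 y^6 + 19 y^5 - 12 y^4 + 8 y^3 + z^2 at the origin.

E8

The Hessian of f at 0 has rank 1. Corank 2; j^3 = -(x - 2*y)^3 is a perfect cube, so E-series; the 5-jet and mu = 8 give E_8.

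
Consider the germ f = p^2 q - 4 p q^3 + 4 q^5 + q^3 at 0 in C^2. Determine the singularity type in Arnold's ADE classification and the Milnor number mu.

The Hessian of f at 0 is [[0, 0], [0, 0]] with rank 0, so corank 2. A Groebner basis of the Jacobian ideal J(f) in C{p,q} is {q^3, p^2 + 3*q^2, p*q}; counting standard monomials gives mu = 4. Corank 2; j^3 = q*(p^2 + q^2) splits into three distinct lines over C (the quadratic factor has nonzero discriminant), so D_4.

Type D_{4}, Milnor number mu = 4.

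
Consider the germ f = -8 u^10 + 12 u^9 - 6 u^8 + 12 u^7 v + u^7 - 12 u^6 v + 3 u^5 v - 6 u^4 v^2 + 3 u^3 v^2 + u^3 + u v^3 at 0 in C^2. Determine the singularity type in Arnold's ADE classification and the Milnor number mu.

Type E7, Milnor number mu = 7.

The Hessian of f at 0 has rank 0. Corank 2; j^3 = u^3 is a perfect cube, so E-series; the 4-jet and mu = 7 give E_7.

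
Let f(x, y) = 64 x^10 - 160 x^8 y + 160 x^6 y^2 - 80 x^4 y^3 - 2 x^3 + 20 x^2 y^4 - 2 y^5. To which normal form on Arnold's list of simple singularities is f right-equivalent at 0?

E_8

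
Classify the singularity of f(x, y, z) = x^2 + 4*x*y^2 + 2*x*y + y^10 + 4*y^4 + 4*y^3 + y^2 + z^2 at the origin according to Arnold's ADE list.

A_{9}

The Hessian of f at 0 has rank 2. Corank 1: A-series; mu = 9 gives A_9.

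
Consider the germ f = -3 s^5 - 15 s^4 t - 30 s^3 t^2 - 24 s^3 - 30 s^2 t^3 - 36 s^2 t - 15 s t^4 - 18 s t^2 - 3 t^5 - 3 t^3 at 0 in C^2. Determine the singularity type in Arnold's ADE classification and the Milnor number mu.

Type E_{8}, Milnor number mu = 8.

The Hessian of f at 0 is [[0, 0], [0, 0]] with rank 0, so corank 2. A Groebner basis of the Jacobian ideal J(f) in C{s,t} is {t^5, s*t^3 + 5*t^4/8, s^2 + s*t + t^2/4}; counting standard monomials gives mu = 8. Corank 2; j^3 = -3*(2*s + t)^3 is a perfect cube, so E-series; the 5-jet and mu = 8 give E_8.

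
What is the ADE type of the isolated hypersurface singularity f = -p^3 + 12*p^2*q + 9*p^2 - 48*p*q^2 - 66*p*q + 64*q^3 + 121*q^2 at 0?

A_2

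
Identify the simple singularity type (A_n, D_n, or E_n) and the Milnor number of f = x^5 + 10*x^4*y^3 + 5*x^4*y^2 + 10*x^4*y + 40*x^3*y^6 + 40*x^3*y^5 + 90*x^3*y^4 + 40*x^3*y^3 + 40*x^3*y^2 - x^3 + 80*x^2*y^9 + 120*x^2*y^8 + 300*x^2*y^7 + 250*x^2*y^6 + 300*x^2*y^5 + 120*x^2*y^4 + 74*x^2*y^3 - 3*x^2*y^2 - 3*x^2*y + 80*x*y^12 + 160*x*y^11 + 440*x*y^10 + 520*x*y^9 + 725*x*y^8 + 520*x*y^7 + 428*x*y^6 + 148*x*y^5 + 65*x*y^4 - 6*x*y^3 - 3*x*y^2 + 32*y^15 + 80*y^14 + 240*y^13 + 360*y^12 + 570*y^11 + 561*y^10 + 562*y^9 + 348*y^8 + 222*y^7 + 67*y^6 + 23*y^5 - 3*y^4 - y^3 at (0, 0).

The Hessian of f at 0 is [[0, 0], [0, 0]] with rank 0, so corank 2. A Groebner basis of the Jacobian ideal J(f) in C{x,y} is {-2*x^2*y + 2*x^2 + 4*x*y + y^4 + 2*y^3 + 2*y^2, x^3 + 3*x^2*y - 3*x^2/2 - 3*x*y - 2*y^3 - 3*y^2/2, x^2/2 + x*y^2 + x*y + y^3 + y^2/2}; counting standard monomials gives mu = 8. Corank 2; j^3 = -(x + y)^3 is a perfect cube, so E-series; the 5-jet and mu = 8 give E_8.

Type E_{8}, Milnor number mu = 8.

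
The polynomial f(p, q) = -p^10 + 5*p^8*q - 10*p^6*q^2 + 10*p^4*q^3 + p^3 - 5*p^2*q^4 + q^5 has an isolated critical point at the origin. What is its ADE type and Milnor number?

The Hessian of f at 0 is [[0, 0], [0, 0]] with rank 0, so corank 2. A Groebner basis of the Jacobian ideal J(f) in C{p,q} is {q^4, p^2}; counting standard monomials gives mu = 8. Corank 2; j^3 = p^3 is a perfect cube, so E-series; the 5-jet and mu = 8 give E_8.

Type E8, Milnor number mu = 8.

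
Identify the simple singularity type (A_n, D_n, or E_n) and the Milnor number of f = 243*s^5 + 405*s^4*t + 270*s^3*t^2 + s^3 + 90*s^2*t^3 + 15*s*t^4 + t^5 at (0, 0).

The Hessian of f at 0 has rank 0. Corank 2; j^3 = s^3 is a perfect cube, so E-series; the 5-jet and mu = 8 give E_8.

Type E8, Milnor number mu = 8.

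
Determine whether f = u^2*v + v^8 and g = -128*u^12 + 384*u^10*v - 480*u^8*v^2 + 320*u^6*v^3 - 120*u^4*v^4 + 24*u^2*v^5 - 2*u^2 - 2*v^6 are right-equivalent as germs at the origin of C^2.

No.

The Hessian of f at 0 is [[0, 0], [0, 0]] with rank 0, so corank 2. A Groebner basis of the Jacobian ideal J(f) in C{u,v} is {u^2/8 + v^7, u^3, u*v}; counting standard monomials gives mu = 9. Corank 2; j^3 = u^2*v has shape L^2 M (L != M), so D-series; mu = 9 gives D_9. The Hessian of g at 0 is [[-4, 0], [0, 0]] with rank 1, so corank 1. A Groebner basis of the Jacobian ideal J(g) in C{u,v} is {v^5, u}; counting standard monomials gives mu = 5. Corank 1: A-series; mu = 5 gives A_5. f is D_9 but g is A_5, hence not right-equivalent.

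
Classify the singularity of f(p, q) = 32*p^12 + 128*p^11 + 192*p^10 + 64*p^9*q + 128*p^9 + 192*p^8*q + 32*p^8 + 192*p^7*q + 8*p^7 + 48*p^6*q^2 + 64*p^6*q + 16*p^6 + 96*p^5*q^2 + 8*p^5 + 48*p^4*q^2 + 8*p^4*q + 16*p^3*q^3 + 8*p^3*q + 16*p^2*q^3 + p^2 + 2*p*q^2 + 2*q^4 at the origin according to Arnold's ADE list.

A_3

The Hessian of f at 0 is [[2, 0], [0, 0]] with rank 1, so corank 1. A Groebner basis of the Jacobian ideal J(f) in C{p,q} is {p^2, p*q, p + q^2}; counting standard monomials gives mu = 3. Corank 1: A-series; mu = 3 gives A_3.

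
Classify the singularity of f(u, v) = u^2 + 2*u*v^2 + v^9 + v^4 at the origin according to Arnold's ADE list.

A_8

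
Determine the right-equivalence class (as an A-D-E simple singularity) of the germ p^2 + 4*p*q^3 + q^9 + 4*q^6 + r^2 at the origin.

The Hessian of f at 0 is [[2, 0, 0], [0, 0, 0], [0, 0, 2]] with rank 2, so corank 1. A Groebner basis of the Jacobian ideal J(f) in C{p,q,r} is {p^2*q^2, p^3, p/2 + q^3, r}; counting standard monomials gives mu = 8. Corank 1: A-series; mu = 8 gives A_8.

A_8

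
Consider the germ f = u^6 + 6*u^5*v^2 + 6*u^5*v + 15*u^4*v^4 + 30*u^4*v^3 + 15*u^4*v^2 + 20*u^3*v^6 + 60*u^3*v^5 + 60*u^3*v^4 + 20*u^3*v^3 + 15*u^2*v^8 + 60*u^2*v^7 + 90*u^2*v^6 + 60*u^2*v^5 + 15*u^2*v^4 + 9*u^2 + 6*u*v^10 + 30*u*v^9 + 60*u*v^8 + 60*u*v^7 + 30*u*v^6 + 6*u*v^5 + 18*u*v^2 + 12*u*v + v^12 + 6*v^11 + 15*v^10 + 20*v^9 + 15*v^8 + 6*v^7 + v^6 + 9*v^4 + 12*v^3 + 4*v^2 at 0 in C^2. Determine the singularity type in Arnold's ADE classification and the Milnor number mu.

Type A_{5}, Milnor number mu = 5.

The Hessian of f at 0 is [[18, 12], [12, 8]] with rank 1, so corank 1. A Groebner basis of the Jacobian ideal J(f) in C{u,v} is {u^3 + 4*u^2/3 + 40*u*v/27 - 32*u/81 - 64*v/243, u^2*v - 4*u^2/3 - 4*u*v/3 + 8*u/27 + 16*v/81, u + v^2 + 2*v/3}; counting standard monomials gives mu = 5. Corank 1: A-series; mu = 5 gives A_5.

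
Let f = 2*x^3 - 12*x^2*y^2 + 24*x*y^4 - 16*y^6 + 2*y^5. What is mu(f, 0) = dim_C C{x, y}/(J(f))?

8

The Hessian of f at 0 has rank 0. Corank 2; j^3 = 2*x^3 is a perfect cube, so E-series; the 5-jet and mu = 8 give E_8.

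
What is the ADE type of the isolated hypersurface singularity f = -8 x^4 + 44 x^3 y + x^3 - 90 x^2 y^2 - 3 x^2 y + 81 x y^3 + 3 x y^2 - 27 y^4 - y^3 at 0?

E_7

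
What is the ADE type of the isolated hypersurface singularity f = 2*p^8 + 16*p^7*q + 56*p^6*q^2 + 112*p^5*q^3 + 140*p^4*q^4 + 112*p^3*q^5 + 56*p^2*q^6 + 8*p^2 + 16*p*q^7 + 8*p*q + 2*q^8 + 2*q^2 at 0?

A_7

The Hessian of f at 0 is [[16, 8], [8, 4]] with rank 1, so corank 1. A Groebner basis of the Jacobian ideal J(f) in C{p,q} is {q^7, p + q/2}; counting standard monomials gives mu = 7. Corank 1: A-series; mu = 7 gives A_7.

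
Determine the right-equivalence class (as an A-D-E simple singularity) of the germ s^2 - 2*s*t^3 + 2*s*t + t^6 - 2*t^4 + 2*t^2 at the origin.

A_1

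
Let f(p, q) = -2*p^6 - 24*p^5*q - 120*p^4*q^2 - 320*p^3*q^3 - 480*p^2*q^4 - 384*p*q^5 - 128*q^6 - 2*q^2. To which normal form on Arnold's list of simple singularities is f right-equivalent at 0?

A_{5}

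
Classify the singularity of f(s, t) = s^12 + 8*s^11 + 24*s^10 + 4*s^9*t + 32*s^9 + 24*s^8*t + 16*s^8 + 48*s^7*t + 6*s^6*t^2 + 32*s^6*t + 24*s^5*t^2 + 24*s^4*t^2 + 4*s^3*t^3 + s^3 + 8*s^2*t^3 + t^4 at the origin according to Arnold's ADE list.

E_6

The Hessian of f at 0 is [[0, 0], [0, 0]] with rank 0, so corank 2. A Groebner basis of the Jacobian ideal J(f) in C{s,t} is {t^3, s^2}; counting standard monomials gives mu = 6. Corank 2; j^3 = s^3 is a perfect cube, so E-series; the 4-jet and mu = 6 give E_6.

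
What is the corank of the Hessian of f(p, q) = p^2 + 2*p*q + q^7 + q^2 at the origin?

1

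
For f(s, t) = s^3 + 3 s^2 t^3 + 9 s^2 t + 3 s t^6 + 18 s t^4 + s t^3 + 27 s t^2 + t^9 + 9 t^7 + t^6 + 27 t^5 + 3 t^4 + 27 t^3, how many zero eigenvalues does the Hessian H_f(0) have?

Hessian at 0 has rank 0.

2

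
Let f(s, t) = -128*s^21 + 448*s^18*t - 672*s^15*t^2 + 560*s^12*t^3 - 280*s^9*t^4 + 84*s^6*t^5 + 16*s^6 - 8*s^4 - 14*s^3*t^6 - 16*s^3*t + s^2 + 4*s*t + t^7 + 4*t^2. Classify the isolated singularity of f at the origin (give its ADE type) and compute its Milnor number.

Type A_{6}, Milnor number mu = 6.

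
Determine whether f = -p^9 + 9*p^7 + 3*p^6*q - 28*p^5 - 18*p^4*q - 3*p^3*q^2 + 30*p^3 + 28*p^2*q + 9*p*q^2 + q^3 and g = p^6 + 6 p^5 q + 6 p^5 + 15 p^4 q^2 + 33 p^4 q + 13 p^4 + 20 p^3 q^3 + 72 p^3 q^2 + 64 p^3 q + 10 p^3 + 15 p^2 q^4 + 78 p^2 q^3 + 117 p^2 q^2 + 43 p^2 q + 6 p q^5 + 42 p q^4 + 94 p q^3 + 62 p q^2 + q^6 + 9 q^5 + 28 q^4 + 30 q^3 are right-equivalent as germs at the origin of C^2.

Yes.

The Hessian of f at 0 has rank 0. Corank 2; j^3 = (3*p + q)*(10*p^2 + 6*p*q + q^2) splits into three distinct lines over C (the quadratic factor has nonzero discriminant), so D_4. The Hessian of g at 0 has rank 0. Corank 2; j^3 = (2*p + 3*q)*(5*p^2 + 14*p*q + 10*q^2) splits into three distinct lines over C (the quadratic factor has nonzero discriminant), so D_4. Both have type D_4, hence right-equivalent.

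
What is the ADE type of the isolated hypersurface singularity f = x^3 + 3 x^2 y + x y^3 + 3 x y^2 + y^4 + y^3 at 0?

E_7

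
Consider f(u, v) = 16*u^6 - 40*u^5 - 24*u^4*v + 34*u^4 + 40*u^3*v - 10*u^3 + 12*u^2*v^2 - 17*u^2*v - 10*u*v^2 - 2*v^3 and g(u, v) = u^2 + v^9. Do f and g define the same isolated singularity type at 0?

No.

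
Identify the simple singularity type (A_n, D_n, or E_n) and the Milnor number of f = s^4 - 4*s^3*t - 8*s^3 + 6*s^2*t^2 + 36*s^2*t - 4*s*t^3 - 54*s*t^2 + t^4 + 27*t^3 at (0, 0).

Type E_6, Milnor number mu = 6.

The Hessian of f at 0 has rank 0. Corank 2; j^3 = -(2*s - 3*t)^3 is a perfect cube, so E-series; the 4-jet and mu = 6 give E_6.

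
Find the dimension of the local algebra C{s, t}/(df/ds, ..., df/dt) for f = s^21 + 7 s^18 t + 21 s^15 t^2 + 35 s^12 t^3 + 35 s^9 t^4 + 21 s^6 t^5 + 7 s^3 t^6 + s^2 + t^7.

6

The Hessian of f at 0 has rank 1. Corank 1: A-series; mu = 6 gives A_6.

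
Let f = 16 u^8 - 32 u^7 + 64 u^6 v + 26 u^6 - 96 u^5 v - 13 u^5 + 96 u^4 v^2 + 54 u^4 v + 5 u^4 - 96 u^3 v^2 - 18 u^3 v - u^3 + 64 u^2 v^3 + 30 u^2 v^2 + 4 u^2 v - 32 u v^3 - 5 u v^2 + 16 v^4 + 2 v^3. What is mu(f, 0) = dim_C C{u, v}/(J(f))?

The Hessian of f at 0 has rank 0. Corank 2; j^3 = -(u - 2*v)*(u - v)^2 has shape L^2 M (L != M), so D-series; mu = 5 gives D_5.

5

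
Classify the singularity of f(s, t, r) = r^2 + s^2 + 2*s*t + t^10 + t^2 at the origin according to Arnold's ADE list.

The Hessian of f at 0 has rank 2. Corank 1: A-series; mu = 9 gives A_9.

A_{9}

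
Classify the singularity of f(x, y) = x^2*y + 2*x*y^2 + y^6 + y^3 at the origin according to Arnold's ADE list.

D_{7}

The Hessian of f at 0 is [[0, 0], [0, 0]] with rank 0, so corank 2. A Groebner basis of the Jacobian ideal J(f) in C{x,y} is {x^2/6 + y^5 - y^2/6, x^3 + y^3, x*y + y^2}; counting standard monomials gives mu = 7. Corank 2; j^3 = y*(x + y)^2 has shape L^2 M (L != M), so D-series; mu = 7 gives D_7.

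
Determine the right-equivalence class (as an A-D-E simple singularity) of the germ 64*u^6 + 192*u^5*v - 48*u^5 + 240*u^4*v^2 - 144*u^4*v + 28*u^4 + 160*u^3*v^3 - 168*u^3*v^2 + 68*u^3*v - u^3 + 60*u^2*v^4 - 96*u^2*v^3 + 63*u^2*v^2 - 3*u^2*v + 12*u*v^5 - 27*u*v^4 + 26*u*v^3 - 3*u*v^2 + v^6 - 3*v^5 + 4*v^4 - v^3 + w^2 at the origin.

The Hessian of f at 0 is [[0, 0, 0], [0, 0, 0], [0, 0, 2]] with rank 1, so corank 2. A Groebner basis of the Jacobian ideal J(f) in C{u,v,w} is {u^3 + 3*u^2/2 + 3*u*v + 3*v^2/2, u^2*v - 2*u^2 - 4*u*v - 2*v^2, 5*u^2/2 + u*v^2 + 5*u*v + 5*v^2/2, -3*u^2 - 6*u*v + v^3 - 3*v^2, w}; counting standard monomials gives mu = 6. Corank 2; j^3 = -(u + v)^3 is a perfect cube, so E-series; the 4-jet and mu = 6 give E_6.

E_6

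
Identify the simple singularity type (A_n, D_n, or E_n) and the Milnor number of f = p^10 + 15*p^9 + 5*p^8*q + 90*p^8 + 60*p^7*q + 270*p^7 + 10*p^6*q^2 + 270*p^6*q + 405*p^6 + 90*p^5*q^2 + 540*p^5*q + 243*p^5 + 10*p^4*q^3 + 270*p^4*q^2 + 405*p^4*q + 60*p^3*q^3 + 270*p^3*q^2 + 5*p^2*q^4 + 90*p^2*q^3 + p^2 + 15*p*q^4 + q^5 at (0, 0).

The Hessian of f at 0 has rank 1. Corank 1: A-series; mu = 4 gives A_4.

Type A_4, Milnor number mu = 4.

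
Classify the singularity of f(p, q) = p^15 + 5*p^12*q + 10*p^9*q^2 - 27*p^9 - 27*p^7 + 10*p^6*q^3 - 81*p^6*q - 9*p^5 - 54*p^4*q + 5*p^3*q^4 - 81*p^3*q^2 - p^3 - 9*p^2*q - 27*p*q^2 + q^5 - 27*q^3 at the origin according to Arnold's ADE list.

E_{8}

The Hessian of f at 0 has rank 0. Corank 2; j^3 = -(p + 3*q)^3 is a perfect cube, so E-series; the 5-jet and mu = 8 give E_8.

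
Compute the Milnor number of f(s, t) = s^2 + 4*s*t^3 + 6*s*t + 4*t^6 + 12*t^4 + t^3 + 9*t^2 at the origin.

2

The Hessian of f at 0 has rank 1. Corank 1: A-series; mu = 2 gives A_2.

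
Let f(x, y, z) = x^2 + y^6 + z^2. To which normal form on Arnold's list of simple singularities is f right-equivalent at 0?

A_{5}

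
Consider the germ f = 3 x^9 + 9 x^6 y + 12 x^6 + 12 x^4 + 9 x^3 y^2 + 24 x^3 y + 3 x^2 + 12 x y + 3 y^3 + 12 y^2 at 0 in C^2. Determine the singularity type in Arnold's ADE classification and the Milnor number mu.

Type A_{2}, Milnor number mu = 2.

The Hessian of f at 0 has rank 1. Corank 1: A-series; mu = 2 gives A_2.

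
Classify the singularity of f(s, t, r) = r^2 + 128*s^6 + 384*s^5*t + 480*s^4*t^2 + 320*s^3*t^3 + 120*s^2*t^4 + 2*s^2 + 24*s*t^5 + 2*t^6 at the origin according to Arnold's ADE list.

The Hessian of f at 0 has rank 2. Corank 1: A-series; mu = 5 gives A_5.

A_{5}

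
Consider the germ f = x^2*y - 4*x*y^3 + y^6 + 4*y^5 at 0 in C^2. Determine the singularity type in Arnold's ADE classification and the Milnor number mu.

Type D7, Milnor number mu = 7.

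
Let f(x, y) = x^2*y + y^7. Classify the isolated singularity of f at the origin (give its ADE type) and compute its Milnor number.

Type D8, Milnor number mu = 8.

The Hessian of f at 0 is [[0, 0], [0, 0]] with rank 0, so corank 2. A Groebner basis of the Jacobian ideal J(f) in C{x,y} is {x^2/7 + y^6, x^3, x*y}; counting standard monomials gives mu = 8. Corank 2; j^3 = x^2*y has shape L^2 M (L != M), so D-series; mu = 8 gives D_8.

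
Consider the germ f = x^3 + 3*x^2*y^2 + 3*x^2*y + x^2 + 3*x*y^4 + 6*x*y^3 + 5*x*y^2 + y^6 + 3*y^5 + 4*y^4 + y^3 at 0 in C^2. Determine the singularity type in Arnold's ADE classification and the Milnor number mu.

Type A_{2}, Milnor number mu = 2.

The Hessian of f at 0 has rank 1. Corank 1: A-series; mu = 2 gives A_2.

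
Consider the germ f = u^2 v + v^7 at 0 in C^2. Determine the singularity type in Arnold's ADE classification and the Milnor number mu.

The Hessian of f at 0 is [[0, 0], [0, 0]] with rank 0, so corank 2. A Groebner basis of the Jacobian ideal J(f) in C{u,v} is {u^2/7 + v^6, u^3, u*v}; counting standard monomials gives mu = 8. Corank 2; j^3 = u^2*v has shape L^2 M (L != M), so D-series; mu = 8 gives D_8.

Type D8, Milnor number mu = 8.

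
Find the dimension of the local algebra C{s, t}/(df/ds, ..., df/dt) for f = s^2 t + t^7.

The Hessian of f at 0 is [[0, 0], [0, 0]] with rank 0, so corank 2. A Groebner basis of the Jacobian ideal J(f) in C{s,t} is {s^2/7 + t^6, s^3, s*t}; counting standard monomials gives mu = 8. Corank 2; j^3 = s^2*t has shape L^2 M (L != M), so D-series; mu = 8 gives D_8.

8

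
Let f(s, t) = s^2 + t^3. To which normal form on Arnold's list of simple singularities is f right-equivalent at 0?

The Hessian of f at 0 is [[2, 0], [0, 0]] with rank 1, so corank 1. A Groebner basis of the Jacobian ideal J(f) in C{s,t} is {t^2, s}; counting standard monomials gives mu = 2. Corank 1: A-series; mu = 2 gives A_2.

A_{2}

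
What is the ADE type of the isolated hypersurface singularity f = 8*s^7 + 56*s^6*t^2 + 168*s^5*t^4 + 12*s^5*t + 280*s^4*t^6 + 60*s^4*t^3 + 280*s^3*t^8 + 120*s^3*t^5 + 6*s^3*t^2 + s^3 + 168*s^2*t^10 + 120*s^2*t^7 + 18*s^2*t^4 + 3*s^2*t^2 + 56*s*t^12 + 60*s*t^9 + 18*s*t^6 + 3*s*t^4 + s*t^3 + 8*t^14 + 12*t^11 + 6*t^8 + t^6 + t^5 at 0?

E7

The Hessian of f at 0 has rank 0. Corank 2; j^3 = s^3 is a perfect cube, so E-series; the 4-jet and mu = 7 give E_7.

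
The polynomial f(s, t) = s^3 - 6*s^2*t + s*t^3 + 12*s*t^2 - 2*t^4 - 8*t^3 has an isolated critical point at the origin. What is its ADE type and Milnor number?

The Hessian of f at 0 is [[0, 0], [0, 0]] with rank 0, so corank 2. A Groebner basis of the Jacobian ideal J(f) in C{s,t} is {s^3 - 6*s^2*t - 48*s^2 + 192*s*t - 192*t^2, 6*s^2 + s*t^2 - 24*s*t + 24*t^2, 3*s^2 - 12*s*t + t^3 + 12*t^2}; counting standard monomials gives mu = 7. Corank 2; j^3 = (s - 2*t)^3 is a perfect cube, so E-series; the 4-jet and mu = 7 give E_7.

Type E7, Milnor number mu = 7.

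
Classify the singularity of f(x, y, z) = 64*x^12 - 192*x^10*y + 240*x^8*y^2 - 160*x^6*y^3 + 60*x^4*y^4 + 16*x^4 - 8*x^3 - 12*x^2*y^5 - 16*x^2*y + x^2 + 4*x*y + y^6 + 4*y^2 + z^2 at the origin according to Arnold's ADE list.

The Hessian of f at 0 has rank 2. Corank 1: A-series; mu = 5 gives A_5.

A_{5}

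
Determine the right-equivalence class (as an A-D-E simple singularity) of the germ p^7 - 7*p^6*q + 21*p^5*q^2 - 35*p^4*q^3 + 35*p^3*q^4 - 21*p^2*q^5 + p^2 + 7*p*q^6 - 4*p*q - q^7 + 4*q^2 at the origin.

A_{6}

The Hessian of f at 0 is [[2, -4], [-4, 8]] with rank 1, so corank 1. A Groebner basis of the Jacobian ideal J(f) in C{p,q} is {q^6, p - 2*q}; counting standard monomials gives mu = 6. Corank 1: A-series; mu = 6 gives A_6.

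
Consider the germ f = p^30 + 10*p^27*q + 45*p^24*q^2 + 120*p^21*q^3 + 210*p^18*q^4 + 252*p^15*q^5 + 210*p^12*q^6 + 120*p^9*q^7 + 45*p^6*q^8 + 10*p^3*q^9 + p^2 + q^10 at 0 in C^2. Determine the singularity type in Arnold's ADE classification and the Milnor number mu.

The Hessian of f at 0 is [[2, 0], [0, 0]] with rank 1, so corank 1. A Groebner basis of the Jacobian ideal J(f) in C{p,q} is {q^9, p}; counting standard monomials gives mu = 9. Corank 1: A-series; mu = 9 gives A_9.

Type A9, Milnor number mu = 9.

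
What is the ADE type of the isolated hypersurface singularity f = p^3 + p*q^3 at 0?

E7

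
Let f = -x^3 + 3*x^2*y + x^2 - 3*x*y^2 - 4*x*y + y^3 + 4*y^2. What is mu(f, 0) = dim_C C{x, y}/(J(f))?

The Hessian of f at 0 is [[2, -4], [-4, 8]] with rank 1, so corank 1. A Groebner basis of the Jacobian ideal J(f) in C{x,y} is {y^2, x - 2*y}; counting standard monomials gives mu = 2. Corank 1: A-series; mu = 2 gives A_2.

2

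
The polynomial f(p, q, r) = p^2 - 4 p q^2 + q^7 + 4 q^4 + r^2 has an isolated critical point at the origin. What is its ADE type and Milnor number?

The Hessian of f at 0 has rank 2. Corank 1: A-series; mu = 6 gives A_6.

Type A_6, Milnor number mu = 6.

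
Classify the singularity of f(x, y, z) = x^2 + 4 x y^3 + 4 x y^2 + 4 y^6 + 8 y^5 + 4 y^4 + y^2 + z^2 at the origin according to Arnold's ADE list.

The Hessian of f at 0 is [[2, 0, 0], [0, 2, 0], [0, 0, 2]] with rank 3, so corank 0. A Groebner basis of the Jacobian ideal J(f) in C{x,y,z} is {x, y, z}; counting standard monomials gives mu = 1. Corank 0: nondegenerate Morse point, so A_1.

A_{1}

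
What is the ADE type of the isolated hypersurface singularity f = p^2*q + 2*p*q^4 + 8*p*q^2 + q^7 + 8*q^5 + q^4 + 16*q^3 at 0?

D_{5}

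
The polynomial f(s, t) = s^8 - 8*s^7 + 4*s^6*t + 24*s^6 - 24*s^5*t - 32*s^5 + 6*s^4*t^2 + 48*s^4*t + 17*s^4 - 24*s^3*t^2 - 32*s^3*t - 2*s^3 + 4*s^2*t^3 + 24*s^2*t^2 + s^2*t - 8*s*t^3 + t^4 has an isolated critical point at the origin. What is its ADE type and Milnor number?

The Hessian of f at 0 has rank 0. Corank 2; j^3 = -s^2*(2*s - t) has shape L^2 M (L != M), so D-series; mu = 5 gives D_5.

Type D_{5}, Milnor number mu = 5.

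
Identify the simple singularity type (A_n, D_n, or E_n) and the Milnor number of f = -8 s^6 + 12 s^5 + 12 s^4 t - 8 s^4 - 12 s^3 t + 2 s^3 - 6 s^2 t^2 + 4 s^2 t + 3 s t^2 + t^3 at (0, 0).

Type D_4, Milnor number mu = 4.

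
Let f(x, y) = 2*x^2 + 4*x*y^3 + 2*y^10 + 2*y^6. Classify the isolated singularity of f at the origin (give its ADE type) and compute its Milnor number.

Type A_9, Milnor number mu = 9.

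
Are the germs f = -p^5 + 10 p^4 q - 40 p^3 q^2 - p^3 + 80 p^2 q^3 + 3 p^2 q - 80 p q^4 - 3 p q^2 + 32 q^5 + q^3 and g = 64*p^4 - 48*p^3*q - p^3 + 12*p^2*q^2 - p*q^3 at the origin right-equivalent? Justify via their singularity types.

No.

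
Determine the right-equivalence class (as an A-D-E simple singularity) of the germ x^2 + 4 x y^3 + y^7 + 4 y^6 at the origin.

A6

The Hessian of f at 0 has rank 1. Corank 1: A-series; mu = 6 gives A_6.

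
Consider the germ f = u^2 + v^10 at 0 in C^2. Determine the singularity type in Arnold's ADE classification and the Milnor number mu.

The Hessian of f at 0 is [[2, 0], [0, 0]] with rank 1, so corank 1. A Groebner basis of the Jacobian ideal J(f) in C{u,v} is {v^9, u}; counting standard monomials gives mu = 9. Corank 1: A-series; mu = 9 gives A_9.

Type A9, Milnor number mu = 9.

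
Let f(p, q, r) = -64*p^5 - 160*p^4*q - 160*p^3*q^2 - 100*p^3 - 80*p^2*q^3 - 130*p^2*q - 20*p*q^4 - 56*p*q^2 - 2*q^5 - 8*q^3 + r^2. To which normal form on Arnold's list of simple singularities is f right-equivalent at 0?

The Hessian of f at 0 has rank 1. Corank 2; j^3 = -2*(2*p + q)*(5*p + 2*q)^2 has shape L^2 M (L != M), so D-series; mu = 6 gives D_6.

D_6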